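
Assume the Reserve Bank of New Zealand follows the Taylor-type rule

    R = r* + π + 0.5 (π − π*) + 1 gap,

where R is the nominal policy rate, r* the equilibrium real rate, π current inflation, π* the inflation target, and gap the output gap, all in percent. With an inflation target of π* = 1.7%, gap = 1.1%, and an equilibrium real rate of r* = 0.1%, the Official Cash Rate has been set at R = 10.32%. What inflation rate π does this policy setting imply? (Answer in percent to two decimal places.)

Collecting π: R = r* + (1 + 0.5) π − 0.5 π* + 1 gap
1.5 π = 10.32 − 0.1 + 0.5 × 1.7 − 1 × 1.1 = 9.97
π = 9.97 / 1.5 = 6.65

6.65%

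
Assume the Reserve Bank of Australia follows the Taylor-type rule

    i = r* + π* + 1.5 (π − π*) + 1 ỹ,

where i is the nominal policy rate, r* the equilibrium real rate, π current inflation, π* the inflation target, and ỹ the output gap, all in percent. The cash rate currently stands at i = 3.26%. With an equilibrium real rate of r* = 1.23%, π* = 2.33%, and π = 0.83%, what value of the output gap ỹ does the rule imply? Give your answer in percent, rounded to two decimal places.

1.95%

1 ỹ = 3.26 − 1.23 − 2.33 − 1.5 × (0.83 − 2.33) = 1.95
ỹ = 1.95 / 1 = 1.95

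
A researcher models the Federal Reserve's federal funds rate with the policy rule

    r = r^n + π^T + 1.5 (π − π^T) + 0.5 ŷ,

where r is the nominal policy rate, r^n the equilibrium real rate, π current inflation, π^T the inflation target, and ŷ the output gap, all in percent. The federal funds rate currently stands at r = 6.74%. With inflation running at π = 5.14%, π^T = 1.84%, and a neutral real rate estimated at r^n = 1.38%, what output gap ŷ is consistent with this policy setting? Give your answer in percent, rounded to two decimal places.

-2.86%

0.5 ŷ = 6.74 − 1.38 − 1.84 − 1.5 × (5.14 − 1.84) = -1.43
ŷ = -1.43 / 0.5 = -2.86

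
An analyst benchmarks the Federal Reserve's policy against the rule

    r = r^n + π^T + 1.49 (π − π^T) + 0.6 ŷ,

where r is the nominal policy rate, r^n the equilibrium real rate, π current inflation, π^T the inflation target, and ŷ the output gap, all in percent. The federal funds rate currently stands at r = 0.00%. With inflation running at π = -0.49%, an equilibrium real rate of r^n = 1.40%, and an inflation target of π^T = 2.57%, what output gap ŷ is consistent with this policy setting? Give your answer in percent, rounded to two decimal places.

0.6 ŷ = 0.00 − 1.40 − 2.57 − 1.49 × ((-0.49) − 2.57) = 0.5894
ŷ = 0.5894 / 0.6 = 0.98

0.98%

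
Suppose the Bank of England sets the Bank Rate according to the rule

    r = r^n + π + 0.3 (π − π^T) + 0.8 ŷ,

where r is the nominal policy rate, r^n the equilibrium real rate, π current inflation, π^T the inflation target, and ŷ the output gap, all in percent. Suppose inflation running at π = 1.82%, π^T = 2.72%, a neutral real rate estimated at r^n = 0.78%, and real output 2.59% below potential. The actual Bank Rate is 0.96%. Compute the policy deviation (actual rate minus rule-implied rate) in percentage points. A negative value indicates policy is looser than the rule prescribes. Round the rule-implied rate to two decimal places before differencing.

Output 2.59% below potential → ŷ = -2.59.
r = 0.78 + 1.82 + 0.3 × (1.82 − 2.72) + 0.8 × (-2.59)
   = 0.78 + 1.82 − 0.27 − 2.072 = 0.26
Deviation = 0.96 − 0.26 = 0.70 pp.

0.70 pp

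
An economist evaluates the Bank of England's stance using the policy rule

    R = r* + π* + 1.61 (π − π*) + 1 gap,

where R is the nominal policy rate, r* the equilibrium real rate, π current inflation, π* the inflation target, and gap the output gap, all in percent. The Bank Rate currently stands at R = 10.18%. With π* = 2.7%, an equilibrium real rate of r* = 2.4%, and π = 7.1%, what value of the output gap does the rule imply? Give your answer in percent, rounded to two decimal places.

-2.00%

1 gap = 10.18 − 2.4 − 2.7 − 1.61 × (7.1 − 2.7) = -2.004
gap = -2.004 / 1 = -2.00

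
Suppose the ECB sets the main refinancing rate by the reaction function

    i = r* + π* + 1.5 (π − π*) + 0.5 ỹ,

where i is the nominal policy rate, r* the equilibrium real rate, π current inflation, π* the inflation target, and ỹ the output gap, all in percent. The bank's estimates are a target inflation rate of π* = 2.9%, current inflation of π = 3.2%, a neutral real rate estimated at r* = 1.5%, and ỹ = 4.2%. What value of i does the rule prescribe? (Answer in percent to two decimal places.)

i = 1.5 + 2.9 + 1.5 × (3.2 − 2.9) + 0.5 × 4.2
   = 1.5 + 2.9 + 0.45 + 2.1 = 6.95

6.95%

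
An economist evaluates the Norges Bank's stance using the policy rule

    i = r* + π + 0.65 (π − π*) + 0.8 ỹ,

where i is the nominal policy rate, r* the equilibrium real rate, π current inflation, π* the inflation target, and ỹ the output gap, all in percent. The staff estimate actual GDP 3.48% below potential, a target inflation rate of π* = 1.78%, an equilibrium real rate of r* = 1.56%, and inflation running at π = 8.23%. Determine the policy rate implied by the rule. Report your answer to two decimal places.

11.20%

Output 3.48% below potential → ỹ = -3.48.
i = 1.56 + 8.23 + 0.65 × (8.23 − 1.78) + 0.8 × (-3.48)
   = 1.56 + 8.23 + 4.1925 − 2.784 = 11.20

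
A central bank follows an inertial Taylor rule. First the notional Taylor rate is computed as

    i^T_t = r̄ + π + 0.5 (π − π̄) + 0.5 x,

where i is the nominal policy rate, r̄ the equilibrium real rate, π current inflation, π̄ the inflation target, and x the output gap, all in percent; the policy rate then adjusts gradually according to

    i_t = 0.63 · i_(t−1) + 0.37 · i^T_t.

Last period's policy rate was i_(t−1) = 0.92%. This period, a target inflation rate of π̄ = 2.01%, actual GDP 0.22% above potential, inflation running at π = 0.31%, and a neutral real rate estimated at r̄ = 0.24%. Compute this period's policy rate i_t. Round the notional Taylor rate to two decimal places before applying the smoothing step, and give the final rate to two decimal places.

Output 0.22% above potential → x = 0.22.
i^T_t = 0.24 + 0.31 + 0.5 × (0.31 − 2.01) + 0.5 × 0.22
   = 0.24 + 0.31 − 0.85 + 0.11 = -0.19
i_t = 0.63 × 0.92 + 0.37 × (-0.19) = 0.5796 − 0.0703 = 0.51

0.51%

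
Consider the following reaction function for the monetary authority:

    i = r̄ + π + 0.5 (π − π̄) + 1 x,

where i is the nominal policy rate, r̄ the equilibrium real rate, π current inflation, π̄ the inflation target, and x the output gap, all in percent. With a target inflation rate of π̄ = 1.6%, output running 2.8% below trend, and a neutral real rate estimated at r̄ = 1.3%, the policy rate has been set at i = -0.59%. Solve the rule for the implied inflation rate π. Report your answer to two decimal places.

1.14%

Output 2.8% below potential → x = -2.8.
Collecting π: i = r̄ + (1 + 0.5) π − 0.5 π̄ + 1 x
1.5 π = -0.59 − 1.3 + 0.5 × 1.6 − 1 × (-2.8) = 1.71
π = 1.71 / 1.5 = 1.14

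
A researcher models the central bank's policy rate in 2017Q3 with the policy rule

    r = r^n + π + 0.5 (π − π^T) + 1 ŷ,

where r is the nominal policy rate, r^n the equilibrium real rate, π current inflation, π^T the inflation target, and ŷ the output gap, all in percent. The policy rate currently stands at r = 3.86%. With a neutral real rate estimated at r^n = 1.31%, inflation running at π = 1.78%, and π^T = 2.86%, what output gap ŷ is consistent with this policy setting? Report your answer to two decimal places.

1.31%

1 ŷ = 3.86 − 1.31 − 1.78 − 0.5 × (1.78 − 2.86) = 1.31
ŷ = 1.31 / 1 = 1.31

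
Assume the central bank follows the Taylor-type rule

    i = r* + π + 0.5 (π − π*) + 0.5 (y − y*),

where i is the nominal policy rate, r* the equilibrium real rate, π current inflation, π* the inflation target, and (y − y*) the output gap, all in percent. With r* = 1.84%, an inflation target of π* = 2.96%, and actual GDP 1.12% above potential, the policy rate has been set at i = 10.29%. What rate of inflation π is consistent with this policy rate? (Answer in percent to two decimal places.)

6.25%

Output 1.12% above potential → (y − y*) = 1.12.
Collecting π: i = r* + (1 + 0.5) π − 0.5 π* + 0.5 (y − y*)
1.5 π = 10.29 − 1.84 + 0.5 × 2.96 − 0.5 × 1.12 = 9.37
π = 9.37 / 1.5 = 6.25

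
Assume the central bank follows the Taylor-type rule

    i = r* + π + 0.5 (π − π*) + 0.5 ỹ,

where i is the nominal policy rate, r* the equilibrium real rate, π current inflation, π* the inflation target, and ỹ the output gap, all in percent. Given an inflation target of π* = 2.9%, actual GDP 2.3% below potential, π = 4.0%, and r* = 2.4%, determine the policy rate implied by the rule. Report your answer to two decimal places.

Output 2.3% below potential → ỹ = -2.3.
i = 2.4 + 4.0 + 0.5 × (4.0 − 2.9) + 0.5 × (-2.3)
   = 2.4 + 4 + 0.55 − 1.15 = 5.80

5.80%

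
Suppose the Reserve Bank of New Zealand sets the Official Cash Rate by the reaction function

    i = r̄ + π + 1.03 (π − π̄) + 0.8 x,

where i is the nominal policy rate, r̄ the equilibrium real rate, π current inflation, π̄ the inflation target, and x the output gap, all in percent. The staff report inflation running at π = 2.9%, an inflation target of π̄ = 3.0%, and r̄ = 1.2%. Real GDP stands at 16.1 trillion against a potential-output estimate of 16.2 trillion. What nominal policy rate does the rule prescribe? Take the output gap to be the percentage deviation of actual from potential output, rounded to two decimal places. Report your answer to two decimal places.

3.50%

Output gap = 100 × (16.1 − 16.2) / 16.2 = -0.62%.
i = 1.20 + 2.90 + 1.03 × (2.90 − 3.00) + 0.8 × (-0.62)
   = 1.20 + 2.9 − 0.103 − 0.496 = 3.50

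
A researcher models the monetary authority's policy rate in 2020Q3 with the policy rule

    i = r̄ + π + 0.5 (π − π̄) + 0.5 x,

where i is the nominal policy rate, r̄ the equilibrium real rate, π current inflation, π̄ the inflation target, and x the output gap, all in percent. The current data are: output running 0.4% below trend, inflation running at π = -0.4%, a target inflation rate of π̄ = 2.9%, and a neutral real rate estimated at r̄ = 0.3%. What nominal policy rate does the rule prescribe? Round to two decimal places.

Output 0.4% below potential → x = -0.4.
i = 0.3 + (-0.4) + 0.5 × (-0.4 − 2.9) + 0.5 × (-0.4)
   = 0.3 − 0.4 − 1.65 − 0.2 = -1.95

-1.95%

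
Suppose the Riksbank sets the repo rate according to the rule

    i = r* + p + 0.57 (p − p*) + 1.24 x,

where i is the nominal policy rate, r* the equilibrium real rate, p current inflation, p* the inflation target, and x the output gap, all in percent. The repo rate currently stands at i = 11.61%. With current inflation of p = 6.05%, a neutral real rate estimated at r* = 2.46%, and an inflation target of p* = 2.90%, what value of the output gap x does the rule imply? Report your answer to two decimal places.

1.05%

1.24 x = 11.61 − 2.46 − 6.05 − 0.57 × (6.05 − 2.90) = 1.3045
x = 1.3045 / 1.24 = 1.05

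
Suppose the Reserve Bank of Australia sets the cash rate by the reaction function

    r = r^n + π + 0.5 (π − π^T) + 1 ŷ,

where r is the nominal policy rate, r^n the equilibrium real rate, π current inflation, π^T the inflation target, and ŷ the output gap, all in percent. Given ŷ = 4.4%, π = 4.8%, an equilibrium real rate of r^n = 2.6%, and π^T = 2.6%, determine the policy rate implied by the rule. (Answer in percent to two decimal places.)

r = 2.6 + 4.8 + 0.5 × (4.8 − 2.6) + 1 × 4.4
   = 2.6 + 4.8 + 1.1 + 4.4 = 12.90

12.90%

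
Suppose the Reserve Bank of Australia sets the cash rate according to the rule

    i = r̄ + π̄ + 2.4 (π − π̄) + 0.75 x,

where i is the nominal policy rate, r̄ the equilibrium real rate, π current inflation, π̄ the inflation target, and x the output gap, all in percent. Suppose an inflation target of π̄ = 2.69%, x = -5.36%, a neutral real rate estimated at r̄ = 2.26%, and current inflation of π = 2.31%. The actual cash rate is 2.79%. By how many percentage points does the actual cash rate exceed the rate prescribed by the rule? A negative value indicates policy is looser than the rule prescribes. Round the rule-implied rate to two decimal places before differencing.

i = 2.26 + 2.69 + 2.4 × (2.31 − 2.69) + 0.75 × (-5.36)
   = 2.26 + 2.69 − 0.912 − 4.02 = 0.02
Deviation = 2.79 − 0.02 = 2.77 pp.

2.77 pp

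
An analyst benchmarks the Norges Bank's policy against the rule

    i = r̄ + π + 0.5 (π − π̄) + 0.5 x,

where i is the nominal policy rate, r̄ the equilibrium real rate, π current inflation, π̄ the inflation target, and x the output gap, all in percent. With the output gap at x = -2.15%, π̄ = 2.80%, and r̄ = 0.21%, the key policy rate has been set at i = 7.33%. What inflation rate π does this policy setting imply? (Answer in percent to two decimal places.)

Collecting π: i = r̄ + (1 + 0.5) π − 0.5 π̄ + 0.5 x
1.5 π = 7.33 − 0.21 + 0.5 × 2.80 − 0.5 × (-2.15) = 9.595
π = 9.595 / 1.5 = 6.40

6.40%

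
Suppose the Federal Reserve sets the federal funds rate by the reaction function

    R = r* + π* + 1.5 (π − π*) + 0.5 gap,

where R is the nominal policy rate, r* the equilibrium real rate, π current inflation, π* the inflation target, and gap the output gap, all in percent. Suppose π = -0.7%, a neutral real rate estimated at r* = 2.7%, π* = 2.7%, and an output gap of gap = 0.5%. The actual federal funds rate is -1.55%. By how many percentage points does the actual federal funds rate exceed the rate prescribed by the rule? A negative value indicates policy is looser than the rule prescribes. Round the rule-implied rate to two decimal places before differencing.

R = 2.7 + 2.7 + 1.5 × (-0.7 − 2.7) + 0.5 × 0.5
   = 2.7 + 2.7 − 5.1 + 0.25 = 0.55
Deviation = -1.55 − 0.55 = -2.10 pp.

-2.10 pp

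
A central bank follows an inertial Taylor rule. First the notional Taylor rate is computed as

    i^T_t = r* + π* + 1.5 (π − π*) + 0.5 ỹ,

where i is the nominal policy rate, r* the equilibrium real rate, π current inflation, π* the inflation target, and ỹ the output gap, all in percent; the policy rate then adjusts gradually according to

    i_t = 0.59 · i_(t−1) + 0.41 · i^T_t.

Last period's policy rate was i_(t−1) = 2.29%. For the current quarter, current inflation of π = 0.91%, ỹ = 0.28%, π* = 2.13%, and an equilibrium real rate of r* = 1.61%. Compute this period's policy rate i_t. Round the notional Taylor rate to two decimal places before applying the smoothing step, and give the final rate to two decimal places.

2.19%

i^T_t = 1.61 + 2.13 + 1.5 × (0.91 − 2.13) + 0.5 × 0.28
   = 1.61 + 2.13 − 1.83 + 0.14 = 2.05
i_t = 0.59 × 2.29 + 0.41 × 2.05 = 1.3511 + 0.8405 = 2.19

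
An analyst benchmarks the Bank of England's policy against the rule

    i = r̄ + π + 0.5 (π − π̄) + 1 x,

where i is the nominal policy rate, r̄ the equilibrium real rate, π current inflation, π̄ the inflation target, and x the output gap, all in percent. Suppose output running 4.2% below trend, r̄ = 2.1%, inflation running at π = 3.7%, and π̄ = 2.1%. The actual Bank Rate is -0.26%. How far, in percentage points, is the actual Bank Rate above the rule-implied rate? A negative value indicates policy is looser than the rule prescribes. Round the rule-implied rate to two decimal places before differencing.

Output 4.2% below potential → x = -4.2.
i = 2.1 + 3.7 + 0.5 × (3.7 − 2.1) + 1 × (-4.2)
   = 2.1 + 3.7 + 0.8 − 4.2 = 2.40
Deviation = -0.26 − 2.40 = -2.66 pp.

-2.66 pp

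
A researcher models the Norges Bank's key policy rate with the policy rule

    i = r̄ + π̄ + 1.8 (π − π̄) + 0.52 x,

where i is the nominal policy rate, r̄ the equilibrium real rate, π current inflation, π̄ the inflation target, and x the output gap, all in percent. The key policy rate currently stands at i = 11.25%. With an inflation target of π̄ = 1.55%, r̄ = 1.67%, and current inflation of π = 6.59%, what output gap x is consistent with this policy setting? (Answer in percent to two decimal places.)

-2.00%

0.52 x = 11.25 − 1.67 − 1.55 − 1.8 × (6.59 − 1.55) = -1.042
x = -1.042 / 0.52 = -2.00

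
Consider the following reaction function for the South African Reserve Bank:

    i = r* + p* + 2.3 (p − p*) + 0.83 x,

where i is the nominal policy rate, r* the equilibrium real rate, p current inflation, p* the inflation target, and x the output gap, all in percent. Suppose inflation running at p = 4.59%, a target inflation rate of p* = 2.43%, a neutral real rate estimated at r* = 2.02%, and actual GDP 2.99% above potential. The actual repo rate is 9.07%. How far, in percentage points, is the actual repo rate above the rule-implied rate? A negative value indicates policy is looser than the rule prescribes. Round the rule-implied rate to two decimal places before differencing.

-2.83 pp

Output 2.99% above potential → x = 2.99.
i = 2.02 + 2.43 + 2.3 × (4.59 − 2.43) + 0.83 × 2.99
   = 2.02 + 2.43 + 4.968 + 2.4817 = 11.90
Deviation = 9.07 − 11.90 = -2.83 pp.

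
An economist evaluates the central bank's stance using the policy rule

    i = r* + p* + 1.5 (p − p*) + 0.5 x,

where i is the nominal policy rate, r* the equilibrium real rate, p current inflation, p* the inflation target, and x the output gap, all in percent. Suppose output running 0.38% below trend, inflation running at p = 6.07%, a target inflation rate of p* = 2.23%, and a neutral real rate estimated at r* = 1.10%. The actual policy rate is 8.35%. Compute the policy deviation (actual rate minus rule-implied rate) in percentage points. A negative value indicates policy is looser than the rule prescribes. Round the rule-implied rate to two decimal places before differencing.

-0.55 pp

Output 0.38% below potential → x = -0.38.
i = 1.10 + 2.23 + 1.5 × (6.07 − 2.23) + 0.5 × (-0.38)
   = 1.10 + 2.23 + 5.76 − 0.19 = 8.90
Deviation = 8.35 − 8.90 = -0.55 pp.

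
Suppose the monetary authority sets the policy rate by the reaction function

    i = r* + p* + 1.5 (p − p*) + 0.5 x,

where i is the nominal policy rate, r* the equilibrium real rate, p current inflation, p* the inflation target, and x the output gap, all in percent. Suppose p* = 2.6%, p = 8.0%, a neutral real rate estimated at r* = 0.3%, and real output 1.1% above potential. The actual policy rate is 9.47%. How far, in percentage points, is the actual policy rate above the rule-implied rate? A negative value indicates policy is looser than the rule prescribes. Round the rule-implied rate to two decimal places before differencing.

-2.08 pp

Output 1.1% above potential → x = 1.1.
i = 0.3 + 2.6 + 1.5 × (8.0 − 2.6) + 0.5 × 1.1
   = 0.3 + 2.6 + 8.1 + 0.55 = 11.55
Deviation = 9.47 − 11.55 = -2.08 pp.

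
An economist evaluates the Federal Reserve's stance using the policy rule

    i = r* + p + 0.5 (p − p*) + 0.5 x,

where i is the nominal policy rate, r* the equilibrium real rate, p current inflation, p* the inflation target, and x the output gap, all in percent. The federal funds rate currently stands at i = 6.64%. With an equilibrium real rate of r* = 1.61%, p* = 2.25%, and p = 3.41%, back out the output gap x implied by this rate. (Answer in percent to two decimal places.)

2.08%

0.5 x = 6.64 − 1.61 − 3.41 − 0.5 × (3.41 − 2.25) = 1.04
x = 1.04 / 0.5 = 2.08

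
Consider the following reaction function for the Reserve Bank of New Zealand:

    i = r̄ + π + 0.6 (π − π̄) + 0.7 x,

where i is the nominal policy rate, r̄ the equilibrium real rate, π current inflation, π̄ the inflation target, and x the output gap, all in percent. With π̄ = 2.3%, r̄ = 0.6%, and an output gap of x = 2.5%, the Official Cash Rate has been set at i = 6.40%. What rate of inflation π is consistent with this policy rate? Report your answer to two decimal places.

3.39%

Collecting π: i = r̄ + (1 + 0.6) π − 0.6 π̄ + 0.7 x
1.6 π = 6.40 − 0.6 + 0.6 × 2.3 − 0.7 × 2.5 = 5.43
π = 5.43 / 1.6 = 3.39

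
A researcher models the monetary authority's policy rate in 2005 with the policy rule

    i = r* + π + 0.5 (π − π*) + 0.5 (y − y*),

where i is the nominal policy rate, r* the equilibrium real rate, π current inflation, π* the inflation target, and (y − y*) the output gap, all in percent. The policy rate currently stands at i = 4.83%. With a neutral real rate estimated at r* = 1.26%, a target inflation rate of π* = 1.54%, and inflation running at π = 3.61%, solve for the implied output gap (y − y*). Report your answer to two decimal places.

0.5 (y − y*) = 4.83 − 1.26 − 3.61 − 0.5 × (3.61 − 1.54) = -1.075
(y − y*) = -1.075 / 0.5 = -2.15

-2.15%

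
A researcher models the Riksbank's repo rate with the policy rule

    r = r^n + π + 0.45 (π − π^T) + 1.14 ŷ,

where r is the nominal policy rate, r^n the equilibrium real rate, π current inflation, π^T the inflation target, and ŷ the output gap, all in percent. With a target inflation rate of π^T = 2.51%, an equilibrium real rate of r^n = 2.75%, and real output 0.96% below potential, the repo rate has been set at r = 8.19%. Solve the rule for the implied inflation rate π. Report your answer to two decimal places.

5.29%

Output 0.96% below potential → ŷ = -0.96.
Collecting π: r = r^n + (1 + 0.45) π − 0.45 π^T + 1.14 ŷ
1.45 π = 8.19 − 2.75 + 0.45 × 2.51 − 1.14 × (-0.96) = 7.6639
π = 7.6639 / 1.45 = 5.29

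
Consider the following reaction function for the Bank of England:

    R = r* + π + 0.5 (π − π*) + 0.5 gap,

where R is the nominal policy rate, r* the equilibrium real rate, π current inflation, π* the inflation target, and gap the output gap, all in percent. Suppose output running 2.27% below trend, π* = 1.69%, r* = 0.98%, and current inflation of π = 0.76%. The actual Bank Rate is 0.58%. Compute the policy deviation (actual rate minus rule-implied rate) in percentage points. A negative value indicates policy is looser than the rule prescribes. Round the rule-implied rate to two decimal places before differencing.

Output 2.27% below potential → gap = -2.27.
R = 0.98 + 0.76 + 0.5 × (0.76 − 1.69) + 0.5 × (-2.27)
   = 0.98 + 0.76 − 0.465 − 1.135 = 0.14
Deviation = 0.58 − 0.14 = 0.44 pp.

0.44 pp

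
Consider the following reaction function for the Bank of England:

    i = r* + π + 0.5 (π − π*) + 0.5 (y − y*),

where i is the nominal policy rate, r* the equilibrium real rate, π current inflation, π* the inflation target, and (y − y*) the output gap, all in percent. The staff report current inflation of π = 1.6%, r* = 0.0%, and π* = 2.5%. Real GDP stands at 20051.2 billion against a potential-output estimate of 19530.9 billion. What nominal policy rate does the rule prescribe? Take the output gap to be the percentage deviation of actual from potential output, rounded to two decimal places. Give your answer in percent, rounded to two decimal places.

Output gap = 100 × (20051.2 − 19530.9) / 19530.9 = 2.66%.
i = 0.00 + 1.60 + 0.5 × (1.60 − 2.50) + 0.5 × 2.66
   = 0.00 + 1.6 − 0.45 + 1.33 = 2.48

2.48%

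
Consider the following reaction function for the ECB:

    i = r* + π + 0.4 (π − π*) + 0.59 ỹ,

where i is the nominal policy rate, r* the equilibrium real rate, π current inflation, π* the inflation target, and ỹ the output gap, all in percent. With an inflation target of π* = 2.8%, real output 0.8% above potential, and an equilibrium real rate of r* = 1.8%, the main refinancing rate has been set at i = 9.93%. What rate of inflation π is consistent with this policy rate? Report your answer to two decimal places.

6.27%

Output 0.8% above potential → ỹ = 0.8.
Collecting π: i = r* + (1 + 0.4) π − 0.4 π* + 0.59 ỹ
1.4 π = 9.93 − 1.8 + 0.4 × 2.8 − 0.59 × 0.8 = 8.778
π = 8.778 / 1.4 = 6.27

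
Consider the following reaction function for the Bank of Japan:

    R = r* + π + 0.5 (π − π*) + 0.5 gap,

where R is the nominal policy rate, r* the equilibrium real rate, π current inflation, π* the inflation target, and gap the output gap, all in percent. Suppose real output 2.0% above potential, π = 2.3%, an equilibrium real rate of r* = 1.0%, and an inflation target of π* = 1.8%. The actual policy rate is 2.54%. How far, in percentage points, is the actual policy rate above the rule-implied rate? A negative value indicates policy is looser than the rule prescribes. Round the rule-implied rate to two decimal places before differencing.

-2.01 pp

Output 2.0% above potential → gap = 2.0.
R = 1.0 + 2.3 + 0.5 × (2.3 − 1.8) + 0.5 × 2.0
   = 1.0 + 2.3 + 0.25 + 1 = 4.55
Deviation = 2.54 − 4.55 = -2.01 pp.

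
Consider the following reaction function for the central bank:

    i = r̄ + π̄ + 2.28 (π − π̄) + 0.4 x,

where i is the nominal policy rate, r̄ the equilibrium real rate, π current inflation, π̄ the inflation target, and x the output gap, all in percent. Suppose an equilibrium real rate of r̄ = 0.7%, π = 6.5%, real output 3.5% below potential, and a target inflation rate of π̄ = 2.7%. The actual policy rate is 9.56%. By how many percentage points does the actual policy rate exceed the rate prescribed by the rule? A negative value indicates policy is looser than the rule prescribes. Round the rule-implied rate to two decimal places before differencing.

Output 3.5% below potential → x = -3.5.
i = 0.7 + 2.7 + 2.28 × (6.5 − 2.7) + 0.4 × (-3.5)
   = 0.7 + 2.7 + 8.664 − 1.4 = 10.66
Deviation = 9.56 − 10.66 = -1.10 pp.

-1.10 pp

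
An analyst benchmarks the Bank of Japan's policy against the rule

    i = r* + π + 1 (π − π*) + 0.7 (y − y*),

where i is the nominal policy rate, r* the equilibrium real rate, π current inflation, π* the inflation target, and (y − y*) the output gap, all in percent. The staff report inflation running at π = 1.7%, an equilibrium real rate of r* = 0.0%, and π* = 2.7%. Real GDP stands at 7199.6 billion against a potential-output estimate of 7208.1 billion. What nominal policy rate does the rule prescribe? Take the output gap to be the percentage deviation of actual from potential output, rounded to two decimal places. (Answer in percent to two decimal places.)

0.62%

Output gap = 100 × (7199.6 − 7208.1) / 7208.1 = -0.12%.
i = 0.00 + 1.70 + 1 × (1.70 − 2.70) + 0.7 × (-0.12)
   = 0.00 + 1.7 − 1 − 0.084 = 0.62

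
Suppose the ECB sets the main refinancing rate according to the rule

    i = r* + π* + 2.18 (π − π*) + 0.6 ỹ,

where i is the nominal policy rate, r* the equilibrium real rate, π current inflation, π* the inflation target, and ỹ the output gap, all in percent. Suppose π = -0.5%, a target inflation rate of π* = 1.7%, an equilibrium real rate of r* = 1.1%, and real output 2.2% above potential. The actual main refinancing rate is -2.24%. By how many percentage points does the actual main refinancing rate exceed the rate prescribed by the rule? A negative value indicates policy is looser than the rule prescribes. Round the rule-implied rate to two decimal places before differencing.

-1.56 pp

Output 2.2% above potential → ỹ = 2.2.
i = 1.1 + 1.7 + 2.18 × (-0.5 − 1.7) + 0.6 × 2.2
   = 1.1 + 1.7 − 4.796 + 1.32 = -0.68
Deviation = -2.24 − (-0.68) = -1.56 pp.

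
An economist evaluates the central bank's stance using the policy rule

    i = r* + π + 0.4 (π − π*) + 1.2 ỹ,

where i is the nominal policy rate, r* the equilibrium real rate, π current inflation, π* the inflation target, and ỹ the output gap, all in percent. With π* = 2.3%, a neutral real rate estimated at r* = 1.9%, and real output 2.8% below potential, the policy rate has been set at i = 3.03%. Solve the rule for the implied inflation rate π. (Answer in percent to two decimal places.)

3.86%

Output 2.8% below potential → ỹ = -2.8.
Collecting π: i = r* + (1 + 0.4) π − 0.4 π* + 1.2 ỹ
1.4 π = 3.03 − 1.9 + 0.4 × 2.3 − 1.2 × (-2.8) = 5.41
π = 5.41 / 1.4 = 3.86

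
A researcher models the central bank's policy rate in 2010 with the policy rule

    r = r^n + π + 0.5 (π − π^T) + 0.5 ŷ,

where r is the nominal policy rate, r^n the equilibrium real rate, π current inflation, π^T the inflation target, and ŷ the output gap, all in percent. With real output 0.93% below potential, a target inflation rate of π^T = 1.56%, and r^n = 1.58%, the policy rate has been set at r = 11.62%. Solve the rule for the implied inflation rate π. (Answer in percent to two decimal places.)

Output 0.93% below potential → ŷ = -0.93.
Collecting π: r = r^n + (1 + 0.5) π − 0.5 π^T + 0.5 ŷ
1.5 π = 11.62 − 1.58 + 0.5 × 1.56 − 0.5 × (-0.93) = 11.285
π = 11.285 / 1.5 = 7.52

7.52%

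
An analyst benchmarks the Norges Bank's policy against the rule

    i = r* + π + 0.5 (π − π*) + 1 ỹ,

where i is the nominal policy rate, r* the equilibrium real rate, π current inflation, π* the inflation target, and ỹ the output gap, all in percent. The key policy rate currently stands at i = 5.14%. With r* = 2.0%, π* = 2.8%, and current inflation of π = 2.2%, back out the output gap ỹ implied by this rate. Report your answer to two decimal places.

1.24%

1 ỹ = 5.14 − 2.0 − 2.2 − 0.5 × (2.2 − 2.8) = 1.24
ỹ = 1.24 / 1 = 1.24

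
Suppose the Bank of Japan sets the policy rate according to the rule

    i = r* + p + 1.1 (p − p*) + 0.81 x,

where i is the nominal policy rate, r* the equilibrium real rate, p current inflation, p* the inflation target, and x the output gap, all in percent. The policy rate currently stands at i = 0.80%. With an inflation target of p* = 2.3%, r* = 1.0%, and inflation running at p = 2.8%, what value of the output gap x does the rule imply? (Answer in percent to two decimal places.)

0.81 x = 0.80 − 1.0 − 2.8 − 1.1 × (2.8 − 2.3) = -3.55
x = -3.55 / 0.81 = -4.38

-4.38%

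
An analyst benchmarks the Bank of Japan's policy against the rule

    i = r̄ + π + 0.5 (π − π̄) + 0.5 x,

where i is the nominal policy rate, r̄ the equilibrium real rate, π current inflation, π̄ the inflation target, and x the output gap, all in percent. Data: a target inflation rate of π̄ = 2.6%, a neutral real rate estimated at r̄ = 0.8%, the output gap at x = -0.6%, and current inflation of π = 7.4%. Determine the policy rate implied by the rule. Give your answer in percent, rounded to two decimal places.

i = 0.8 + 7.4 + 0.5 × (7.4 − 2.6) + 0.5 × (-0.6)
   = 0.8 + 7.4 + 2.4 − 0.3 = 10.30

10.30%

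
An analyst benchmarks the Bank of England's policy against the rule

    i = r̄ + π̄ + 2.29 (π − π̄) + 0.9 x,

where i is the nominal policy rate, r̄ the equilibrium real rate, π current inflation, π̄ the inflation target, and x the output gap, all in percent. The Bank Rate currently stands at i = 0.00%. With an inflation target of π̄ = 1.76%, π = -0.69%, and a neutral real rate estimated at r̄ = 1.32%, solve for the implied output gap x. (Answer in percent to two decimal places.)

2.81%

0.9 x = 0.00 − 1.32 − 1.76 − 2.29 × ((-0.69) − 1.76) = 2.5305
x = 2.5305 / 0.9 = 2.81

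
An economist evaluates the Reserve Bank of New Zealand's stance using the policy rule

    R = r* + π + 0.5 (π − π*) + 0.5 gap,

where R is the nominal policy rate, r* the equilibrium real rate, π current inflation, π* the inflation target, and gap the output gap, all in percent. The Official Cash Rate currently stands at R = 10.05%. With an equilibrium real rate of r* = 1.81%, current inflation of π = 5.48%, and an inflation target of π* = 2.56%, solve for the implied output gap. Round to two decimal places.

0.5 gap = 10.05 − 1.81 − 5.48 − 0.5 × (5.48 − 2.56) = 1.3
gap = 1.3 / 0.5 = 2.60

2.60%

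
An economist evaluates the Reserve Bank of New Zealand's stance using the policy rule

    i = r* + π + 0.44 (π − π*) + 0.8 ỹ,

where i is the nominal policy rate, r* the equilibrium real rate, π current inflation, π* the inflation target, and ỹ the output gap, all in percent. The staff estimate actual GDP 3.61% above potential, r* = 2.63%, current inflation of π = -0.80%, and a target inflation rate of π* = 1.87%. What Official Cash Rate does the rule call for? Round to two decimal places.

Output 3.61% above potential → ỹ = 3.61.
i = 2.63 + (-0.80) + 0.44 × (-0.80 − 1.87) + 0.8 × 3.61
   = 2.63 − 0.8 − 1.1748 + 2.888 = 3.54

3.54%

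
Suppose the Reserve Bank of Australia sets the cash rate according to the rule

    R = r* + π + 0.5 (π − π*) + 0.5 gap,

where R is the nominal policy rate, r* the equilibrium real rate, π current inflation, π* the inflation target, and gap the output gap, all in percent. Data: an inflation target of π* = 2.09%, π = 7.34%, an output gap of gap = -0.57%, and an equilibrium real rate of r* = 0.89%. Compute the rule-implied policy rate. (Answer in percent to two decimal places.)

R = 0.89 + 7.34 + 0.5 × (7.34 − 2.09) + 0.5 × (-0.57)
   = 0.89 + 7.34 + 2.625 − 0.285 = 10.57

10.57%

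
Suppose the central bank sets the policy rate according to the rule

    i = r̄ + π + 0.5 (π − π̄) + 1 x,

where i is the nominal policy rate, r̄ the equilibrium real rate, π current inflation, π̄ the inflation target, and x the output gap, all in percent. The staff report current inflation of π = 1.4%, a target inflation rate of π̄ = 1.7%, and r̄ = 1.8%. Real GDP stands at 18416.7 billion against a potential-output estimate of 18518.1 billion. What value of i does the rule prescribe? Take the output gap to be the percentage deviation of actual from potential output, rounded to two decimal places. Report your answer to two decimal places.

Output gap = 100 × (18416.7 − 18518.1) / 18518.1 = -0.55%.
i = 1.80 + 1.40 + 0.5 × (1.40 − 1.70) + 1 × (-0.55)
   = 1.80 + 1.4 − 0.15 − 0.55 = 2.50

2.50%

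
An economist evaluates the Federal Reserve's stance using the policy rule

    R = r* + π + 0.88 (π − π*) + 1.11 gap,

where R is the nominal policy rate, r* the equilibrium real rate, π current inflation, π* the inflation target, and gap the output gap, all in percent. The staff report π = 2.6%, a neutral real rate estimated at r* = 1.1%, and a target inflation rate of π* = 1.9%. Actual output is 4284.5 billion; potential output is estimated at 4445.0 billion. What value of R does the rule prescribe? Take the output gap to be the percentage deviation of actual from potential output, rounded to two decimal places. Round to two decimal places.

0.31%

Output gap = 100 × (4284.5 − 4445.0) / 4445.0 = -3.61%.
R = 1.10 + 2.60 + 0.88 × (2.60 − 1.90) + 1.11 × (-3.61)
   = 1.10 + 2.6 + 0.616 − 4.0071 = 0.31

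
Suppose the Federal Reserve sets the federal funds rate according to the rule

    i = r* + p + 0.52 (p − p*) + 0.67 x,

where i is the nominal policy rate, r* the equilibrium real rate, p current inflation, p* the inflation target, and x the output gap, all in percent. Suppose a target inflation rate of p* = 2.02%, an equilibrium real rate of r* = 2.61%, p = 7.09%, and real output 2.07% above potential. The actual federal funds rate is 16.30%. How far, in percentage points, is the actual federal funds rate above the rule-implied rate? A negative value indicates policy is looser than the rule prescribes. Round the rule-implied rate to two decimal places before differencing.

Output 2.07% above potential → x = 2.07.
i = 2.61 + 7.09 + 0.52 × (7.09 − 2.02) + 0.67 × 2.07
   = 2.61 + 7.09 + 2.6364 + 1.3869 = 13.72
Deviation = 16.30 − 13.72 = 2.58 pp.

2.58 pp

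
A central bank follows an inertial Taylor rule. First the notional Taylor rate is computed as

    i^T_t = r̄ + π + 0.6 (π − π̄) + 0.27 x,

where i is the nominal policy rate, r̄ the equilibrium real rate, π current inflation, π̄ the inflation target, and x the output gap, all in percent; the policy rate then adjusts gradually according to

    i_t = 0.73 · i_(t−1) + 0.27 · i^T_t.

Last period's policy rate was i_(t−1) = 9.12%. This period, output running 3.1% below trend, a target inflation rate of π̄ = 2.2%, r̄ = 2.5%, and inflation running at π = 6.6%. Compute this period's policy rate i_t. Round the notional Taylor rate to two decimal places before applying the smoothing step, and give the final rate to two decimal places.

9.60%

Output 3.1% below potential → x = -3.1.
i^T_t = 2.5 + 6.6 + 0.6 × (6.6 − 2.2) + 0.27 × (-3.1)
   = 2.5 + 6.6 + 2.64 − 0.837 = 10.90
i_t = 0.73 × 9.12 + 0.27 × 10.90 = 6.6576 + 2.943 = 9.60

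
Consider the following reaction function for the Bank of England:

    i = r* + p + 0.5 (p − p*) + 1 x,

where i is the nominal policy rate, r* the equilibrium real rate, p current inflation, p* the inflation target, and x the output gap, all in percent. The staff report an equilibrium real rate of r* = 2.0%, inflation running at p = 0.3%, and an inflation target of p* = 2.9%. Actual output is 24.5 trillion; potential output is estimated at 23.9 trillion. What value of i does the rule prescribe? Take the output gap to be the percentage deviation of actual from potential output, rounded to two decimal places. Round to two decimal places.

3.51%

Output gap = 100 × (24.5 − 23.9) / 23.9 = 2.51%.
i = 2.00 + 0.30 + 0.5 × (0.30 − 2.90) + 1 × 2.51
   = 2.00 + 0.3 − 1.3 + 2.51 = 3.51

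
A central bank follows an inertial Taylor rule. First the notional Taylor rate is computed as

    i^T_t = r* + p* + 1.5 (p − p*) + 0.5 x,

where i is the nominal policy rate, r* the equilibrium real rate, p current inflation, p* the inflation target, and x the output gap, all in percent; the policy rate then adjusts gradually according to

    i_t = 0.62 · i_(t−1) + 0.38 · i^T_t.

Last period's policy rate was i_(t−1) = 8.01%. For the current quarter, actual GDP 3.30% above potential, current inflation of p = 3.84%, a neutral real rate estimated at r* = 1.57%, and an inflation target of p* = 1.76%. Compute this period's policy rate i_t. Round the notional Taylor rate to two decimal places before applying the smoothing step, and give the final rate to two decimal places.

8.04%

Output 3.30% above potential → x = 3.30.
i^T_t = 1.57 + 1.76 + 1.5 × (3.84 − 1.76) + 0.5 × 3.30
   = 1.57 + 1.76 + 3.12 + 1.65 = 8.10
i_t = 0.62 × 8.01 + 0.38 × 8.10 = 4.9662 + 3.078 = 8.04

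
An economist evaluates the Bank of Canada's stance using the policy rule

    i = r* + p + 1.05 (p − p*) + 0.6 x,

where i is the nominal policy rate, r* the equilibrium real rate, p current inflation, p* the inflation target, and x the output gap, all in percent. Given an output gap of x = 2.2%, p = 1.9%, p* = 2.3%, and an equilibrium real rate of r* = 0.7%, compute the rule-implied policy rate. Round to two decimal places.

i = 0.7 + 1.9 + 1.05 × (1.9 − 2.3) + 0.6 × 2.2
   = 0.7 + 1.9 − 0.42 + 1.32 = 3.50

3.50%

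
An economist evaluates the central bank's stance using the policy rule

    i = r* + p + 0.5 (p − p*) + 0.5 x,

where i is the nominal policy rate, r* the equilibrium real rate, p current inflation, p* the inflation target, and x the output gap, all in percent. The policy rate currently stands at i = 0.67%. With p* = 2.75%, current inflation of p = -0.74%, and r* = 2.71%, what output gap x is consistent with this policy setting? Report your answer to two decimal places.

0.89%

0.5 x = 0.67 − 2.71 − (-0.74) − 0.5 × ((-0.74) − 2.75) = 0.445
x = 0.445 / 0.5 = 0.89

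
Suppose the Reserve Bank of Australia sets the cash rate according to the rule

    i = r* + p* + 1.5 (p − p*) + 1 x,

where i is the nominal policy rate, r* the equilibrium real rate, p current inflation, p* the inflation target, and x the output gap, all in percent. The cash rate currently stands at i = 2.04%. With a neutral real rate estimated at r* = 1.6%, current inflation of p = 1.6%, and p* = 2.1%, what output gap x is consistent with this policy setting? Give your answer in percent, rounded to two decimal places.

-0.91%

1 x = 2.04 − 1.6 − 2.1 − 1.5 × (1.6 − 2.1) = -0.91
x = -0.91 / 1 = -0.91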